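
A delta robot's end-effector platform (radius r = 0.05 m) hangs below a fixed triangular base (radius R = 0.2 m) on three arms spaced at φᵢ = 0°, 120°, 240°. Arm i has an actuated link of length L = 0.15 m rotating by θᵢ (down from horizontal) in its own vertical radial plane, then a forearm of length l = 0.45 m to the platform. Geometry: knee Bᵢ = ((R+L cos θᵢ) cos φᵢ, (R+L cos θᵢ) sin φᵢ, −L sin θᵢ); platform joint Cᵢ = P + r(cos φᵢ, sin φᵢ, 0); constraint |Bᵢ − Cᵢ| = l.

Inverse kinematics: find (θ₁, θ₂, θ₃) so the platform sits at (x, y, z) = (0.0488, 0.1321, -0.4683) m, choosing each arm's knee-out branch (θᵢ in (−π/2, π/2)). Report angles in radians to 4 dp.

φ1=0.0° → target in arm frame (0.0488, 0.1321)
  e−x'=0.1012;  (l²−L²−(e−x')²−y'²−z²)/2L = -0.2233
  √(A²+B²)=0.4791;  θ1 = -1.3580+2.0557 ≈ 0.6977
rotate P by −φ2: (0.0900, -0.1083, -0.4683)
  A cos θ + B sin θ = C:  0.0600·cos θ + -0.4683·sin θ = -0.1821
  θ2 = atan2(B,A) + arccos(C/0.4721) = 0.5234
arm 3 (φ=240.0°): x'=-0.1388, y'=-0.0238
  e−x'=0.2888;  (l²−L²−(e−x')²−y'²−z²)/2L = -0.4109
  √(A²+B²)=0.5502;  θ3 = -1.0182+2.4141 ≈ 1.3960

θ₁ = 0.6977, θ₂ = 0.5234, θ₃ = 1.3960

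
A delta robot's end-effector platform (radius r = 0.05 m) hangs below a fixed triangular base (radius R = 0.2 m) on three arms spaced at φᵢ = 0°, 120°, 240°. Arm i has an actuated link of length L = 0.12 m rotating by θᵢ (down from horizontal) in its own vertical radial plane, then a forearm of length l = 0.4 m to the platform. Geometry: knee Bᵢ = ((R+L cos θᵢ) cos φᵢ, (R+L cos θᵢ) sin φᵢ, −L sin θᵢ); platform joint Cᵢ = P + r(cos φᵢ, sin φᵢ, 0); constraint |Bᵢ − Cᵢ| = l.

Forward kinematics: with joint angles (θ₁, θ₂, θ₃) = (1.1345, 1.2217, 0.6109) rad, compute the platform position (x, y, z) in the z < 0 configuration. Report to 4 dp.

φ1=0.0°: virtual centre (0.2007, 0.0000, -0.1088), radius l
φ2=120.0°: virtual centre (-0.0955, 0.1655, -0.1128), radius l
φ3=240.0°: virtual centre (-0.1241, -0.2150, -0.0688), radius l
|centre ₂|²−|centre ₁|² = -0.0029;  |centre ₃|²−|centre ₁|² = 0.0143
plane₁₂: -0.5925x+0.3309y+-0.0080z = -0.0029
det = 0.4698;  x = -0.0074+0.0489z,  y = -0.0220+0.1118z
sphere 1 gives Az²+Bz+C=0 with A=1.0149, B=0.1922, C=-0.1044;  B²−4AC=0.4607;  roots -0.4291, 0.2397;  negative root z = -0.4291
x = -0.0284, y = -0.0700

(-0.0284, -0.0700, -0.4291)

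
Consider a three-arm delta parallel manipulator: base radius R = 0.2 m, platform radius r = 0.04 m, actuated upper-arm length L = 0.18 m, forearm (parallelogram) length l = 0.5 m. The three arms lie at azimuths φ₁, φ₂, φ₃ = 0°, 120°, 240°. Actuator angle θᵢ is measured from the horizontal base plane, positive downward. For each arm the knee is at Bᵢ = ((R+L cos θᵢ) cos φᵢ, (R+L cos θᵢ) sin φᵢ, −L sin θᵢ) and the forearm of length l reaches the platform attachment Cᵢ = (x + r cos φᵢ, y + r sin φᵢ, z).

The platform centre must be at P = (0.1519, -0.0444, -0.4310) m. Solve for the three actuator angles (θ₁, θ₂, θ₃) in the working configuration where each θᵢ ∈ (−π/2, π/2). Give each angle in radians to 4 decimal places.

θ₁ = -0.1744, θ₂ = 0.8730, θ₃ = 0.6112

rotate P by −φ1: (0.1519, -0.0444, -0.4310)
  A cos θ + B sin θ = C:  0.0081·cos θ + -0.4310·sin θ = 0.0828
  θ1 = atan2(B,A) + arccos(C/0.4311) = -0.1744
arm 2 (φ=120.0°): x'=-0.1144, y'=-0.1093
  A cos θ + B sin θ = C:  0.2744·cos θ + -0.4310·sin θ = -0.1539
  √(A²+B²)=0.5109;  θ2 = -1.0039+1.8768 ≈ 0.8730
arm 3 (φ=240.0°): x'=-0.0375, y'=0.1537
  A cos θ + B sin θ = C:  0.1975·cos θ + -0.4310·sin θ = -0.0856
  γ=atan2(-0.4310,0.1975)=-1.1411;  ψ=arccos(-0.1805)=1.7523;  θ3=γ+ψ≈0.6112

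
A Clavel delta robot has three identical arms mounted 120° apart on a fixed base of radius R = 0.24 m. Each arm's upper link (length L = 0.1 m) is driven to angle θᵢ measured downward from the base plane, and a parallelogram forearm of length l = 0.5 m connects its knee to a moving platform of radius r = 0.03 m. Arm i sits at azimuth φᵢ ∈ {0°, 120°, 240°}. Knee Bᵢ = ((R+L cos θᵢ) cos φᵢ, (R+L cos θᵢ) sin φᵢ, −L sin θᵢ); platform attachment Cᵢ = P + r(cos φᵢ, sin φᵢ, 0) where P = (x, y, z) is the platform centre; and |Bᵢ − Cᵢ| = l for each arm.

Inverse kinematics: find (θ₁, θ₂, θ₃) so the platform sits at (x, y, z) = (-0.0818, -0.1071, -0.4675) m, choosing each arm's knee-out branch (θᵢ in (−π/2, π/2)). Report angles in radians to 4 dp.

arm 1 (φ=0.0°): x'=-0.0818, y'=-0.1071
  e−x'=0.2918;  (l²−L²−(e−x')²−y'²−z²)/2L = -0.3759
  √(A²+B²)=0.5511;  θ1 = -1.0128+2.3213 ≈ 1.3086
arm 2 (φ=120.0°): x'=-0.0519, y'=0.1244
  A cos θ + B sin θ = C:  0.2619·cos θ + -0.4675·sin θ = -0.3130
  θ2 = atan2(B,A) + arccos(C/0.5358) = 1.1343
arm 3 (φ=240.0°): x'=0.1337, y'=-0.0173
  A cos θ + B sin θ = C:  0.0763·cos θ + -0.4675·sin θ = 0.0766
  √(A²+B²)=0.4737;  θ3 = -1.4089+1.4084 ≈ -0.0005

θ₁ = 1.3086, θ₂ = 1.1343, θ₃ = -0.0005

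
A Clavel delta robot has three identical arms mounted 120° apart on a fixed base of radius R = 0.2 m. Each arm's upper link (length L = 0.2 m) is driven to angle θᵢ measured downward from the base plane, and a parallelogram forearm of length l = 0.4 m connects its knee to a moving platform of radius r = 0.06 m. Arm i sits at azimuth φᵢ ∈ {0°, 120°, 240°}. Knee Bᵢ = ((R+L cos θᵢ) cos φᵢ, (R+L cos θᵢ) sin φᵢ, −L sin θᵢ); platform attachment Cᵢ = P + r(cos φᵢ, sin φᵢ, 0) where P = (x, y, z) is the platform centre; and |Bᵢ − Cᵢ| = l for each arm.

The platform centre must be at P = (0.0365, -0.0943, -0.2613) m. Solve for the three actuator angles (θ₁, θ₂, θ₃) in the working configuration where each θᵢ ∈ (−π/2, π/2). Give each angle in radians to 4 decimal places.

θ₁ = 0.0874, θ₂ = 0.7856, θ₃ = -0.0875

rotate P by −φ1: (0.0365, -0.0943, -0.2613)
  A cos θ + B sin θ = C:  0.1035·cos θ + -0.2613·sin θ = 0.0803
  θ1 = atan2(B,A) + arccos(C/0.2811) = 0.0874
rotate P by −φ2: (-0.0999, 0.0155, -0.2613)
  e−x'=0.2399;  (l²−L²−(e−x')²−y'²−z²)/2L = -0.0152
  γ=atan2(-0.2613,0.2399)=-0.8280;  ψ=arccos(-0.0428)=1.6137;  θ2=γ+ψ≈0.7856
arm 3 (φ=240.0°): x'=0.0634, y'=0.0788
  A=0.0766, B=-0.2613, C=(l²−L²−A²−y'²−z²)/(2L)=0.0991
  θ3 = atan2(B,A) + arccos(C/0.2723) = -0.0875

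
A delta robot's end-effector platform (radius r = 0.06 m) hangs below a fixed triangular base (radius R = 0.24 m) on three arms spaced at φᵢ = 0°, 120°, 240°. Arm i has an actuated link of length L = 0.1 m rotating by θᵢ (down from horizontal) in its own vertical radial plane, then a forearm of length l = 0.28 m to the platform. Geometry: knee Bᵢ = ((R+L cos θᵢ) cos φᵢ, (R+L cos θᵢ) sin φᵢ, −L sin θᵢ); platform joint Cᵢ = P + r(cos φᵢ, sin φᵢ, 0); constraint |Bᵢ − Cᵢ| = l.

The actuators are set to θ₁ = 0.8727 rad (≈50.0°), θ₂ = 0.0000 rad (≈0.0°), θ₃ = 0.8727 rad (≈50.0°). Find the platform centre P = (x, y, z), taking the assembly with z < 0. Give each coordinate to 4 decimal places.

(-0.0225, 0.0390, -0.1522)

φ1=0.0°: virtual centre (0.2443, 0.0000, -0.0766), radius l
φ2=120.0°: virtual centre (-0.1400, 0.2425, 0.0000), radius l
arm 3 at φ=240.0°: (R−r)+L cos θ3 = 0.2443;  centre 3 = (-0.1221, -0.2115, -0.0766)
|centre ₂|²−|centre ₁|² = 0.0129;  |centre ₃|²−|centre ₁|² = 0.0000
plane₁₂: -0.7686x+0.4850y+0.1532z = 0.0129
Cramer: x(z) = -0.0080+0.0952z;  y(z) = 0.0138-0.1650z
quadratic in z: (1.0363)z²+(0.1006)z+(-0.0087)=0, √Δ=0.2149 → z ∈ {-0.1522, 0.0551}; z = -0.1522 (taking z<0)
x = -0.0225, y = 0.0390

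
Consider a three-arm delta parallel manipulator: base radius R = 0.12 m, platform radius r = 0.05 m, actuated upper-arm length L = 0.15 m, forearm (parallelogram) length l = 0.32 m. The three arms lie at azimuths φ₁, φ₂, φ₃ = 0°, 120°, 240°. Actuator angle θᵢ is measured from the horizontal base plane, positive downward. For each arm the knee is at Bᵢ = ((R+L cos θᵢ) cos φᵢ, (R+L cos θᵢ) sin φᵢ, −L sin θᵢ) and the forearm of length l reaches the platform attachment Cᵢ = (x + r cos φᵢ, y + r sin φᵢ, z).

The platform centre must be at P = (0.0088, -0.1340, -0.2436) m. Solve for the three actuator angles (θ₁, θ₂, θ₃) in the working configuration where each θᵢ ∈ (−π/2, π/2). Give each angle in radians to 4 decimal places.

θ₁ = 0.2613, θ₂ = 0.8724, θ₃ = -0.3491

rotate P by −φ1: (0.0088, -0.1340, -0.2436)
  A=0.0612, B=-0.2436, C=(l²−L²−A²−y'²−z²)/(2L)=-0.0038
  γ=atan2(-0.2436,0.0612)=-1.3247;  ψ=arccos(-0.0152)=1.5860;  θ1=γ+ψ≈0.2613
rotate P by −φ2: (-0.1204, 0.0594, -0.2436)
  A=0.1904, B=-0.2436, C=(l²−L²−A²−y'²−z²)/(2L)=-0.0641
  θ2 = atan2(B,A) + arccos(C/0.3092) = 0.8724
arm 3 (φ=240.0°): x'=0.1116, y'=0.0746
  A cos θ + B sin θ = C:  -0.0416·cos θ + -0.2436·sin θ = 0.0442
  √(A²+B²)=0.2471;  θ3 = -1.7401+1.3910 ≈ -0.3491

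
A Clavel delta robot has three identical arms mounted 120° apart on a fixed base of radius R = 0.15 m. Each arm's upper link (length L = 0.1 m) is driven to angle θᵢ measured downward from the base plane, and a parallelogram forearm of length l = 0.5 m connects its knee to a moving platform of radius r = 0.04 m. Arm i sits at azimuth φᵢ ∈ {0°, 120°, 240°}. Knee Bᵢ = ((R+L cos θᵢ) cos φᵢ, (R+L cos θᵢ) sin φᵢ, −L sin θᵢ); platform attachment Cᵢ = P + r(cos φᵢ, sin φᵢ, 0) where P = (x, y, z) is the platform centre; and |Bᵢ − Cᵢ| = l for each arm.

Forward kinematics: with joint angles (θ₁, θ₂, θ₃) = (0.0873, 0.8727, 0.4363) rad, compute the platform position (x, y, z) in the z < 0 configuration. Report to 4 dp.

arm 1 at φ=0.0°: e+L cos θ1 = 0.2096;  O1 = (0.2096, 0.0000, -0.0087)
arm 2 at φ=120.0°: e+L cos θ2 = 0.1743;  O2 = (-0.0871, 0.1509, -0.0766)
arm 3 at φ=240.0°: e+L cos θ3 = 0.2006;  O3 = (-0.1003, -0.1738, -0.0423)
|O₂|²−|O₁|² = -0.0078;  |O₃|²−|O₁|² = -0.0020
[-0.5935 0.3019 -0.1358]·P = -0.0078;  [-0.6199 -0.3475 -0.0671]·P = -0.0020
Cramer: x(z) = 0.0084-0.1714z;  y(z) = -0.0093+0.1127z
quadratic in z: (1.0421)z²+(0.0843)z+(-0.2093)=0, √Δ=0.9379 → z ∈ {-0.4905, 0.4096}; z = -0.4905 (taking z<0)
x = 0.0925, y = -0.0646

(0.0925, -0.0646, -0.4905)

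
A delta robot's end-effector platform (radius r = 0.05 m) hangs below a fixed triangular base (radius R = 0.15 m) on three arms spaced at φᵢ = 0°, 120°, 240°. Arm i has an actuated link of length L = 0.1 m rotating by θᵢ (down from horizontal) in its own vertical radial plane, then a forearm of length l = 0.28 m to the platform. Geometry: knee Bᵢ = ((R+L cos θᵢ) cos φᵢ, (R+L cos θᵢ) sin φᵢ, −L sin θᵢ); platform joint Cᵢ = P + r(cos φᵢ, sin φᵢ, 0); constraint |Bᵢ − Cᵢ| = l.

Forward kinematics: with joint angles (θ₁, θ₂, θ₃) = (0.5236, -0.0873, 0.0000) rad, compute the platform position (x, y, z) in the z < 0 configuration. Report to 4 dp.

arm 1 at φ=0.0°: (R−r)+L cos θ1 = 0.1866;  O1 = (0.1866, 0.0000, -0.0500)
O2 = (0.1996·cos120.0°, 0.1996·sin120.0°, 0.0087) = (-0.0998, 0.1729, 0.0087)
arm 3 at φ=240.0°: (R−r)+L cos θ3 = 0.2000;  O3 = (-0.1000, -0.1732, 0.0000)
|O₂|²−|O₁|² = 0.0026;  |O₃|²−|O₁|² = 0.0027
[-0.5728 0.3458 0.1174]·P = 0.0026;  [-0.5732 -0.3464 0.1000]·P = 0.0027
det = 0.3966;  x = -0.0046+0.1897z,  y = -0.0001+-0.0253z
quadratic in z: (1.0366)z²+(0.0274)z+(-0.0393)=0, √Δ=0.4048 → z ∈ {-0.2085, 0.1820}; z = -0.2085 (taking z<0)
x = -0.0442, y = 0.0052

(-0.0442, 0.0052, -0.2085)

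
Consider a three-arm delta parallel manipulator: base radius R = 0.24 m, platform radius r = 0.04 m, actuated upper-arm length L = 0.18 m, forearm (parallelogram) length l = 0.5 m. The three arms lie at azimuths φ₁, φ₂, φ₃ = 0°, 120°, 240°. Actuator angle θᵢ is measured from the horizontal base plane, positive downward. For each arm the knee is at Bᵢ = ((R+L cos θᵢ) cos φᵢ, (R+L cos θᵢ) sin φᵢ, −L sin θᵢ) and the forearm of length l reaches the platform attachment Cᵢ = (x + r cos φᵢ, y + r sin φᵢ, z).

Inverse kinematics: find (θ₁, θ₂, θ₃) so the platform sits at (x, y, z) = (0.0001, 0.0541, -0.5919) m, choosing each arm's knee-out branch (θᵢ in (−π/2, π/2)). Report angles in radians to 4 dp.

θ₁ = 1.2218, θ₂ = 1.0471, θ₃ = 1.3964

rotate P by −φ1: (0.0001, 0.0541, -0.5919)
  A cos θ + B sin θ = C:  0.1999·cos θ + -0.5919·sin θ = -0.4879
  θ1 = atan2(B,A) + arccos(C/0.6247) = 1.2218
φ2=120.0° → target in arm frame (0.0468, -0.0271)
  A=0.1532, B=-0.5919, C=(l²−L²−A²−y'²−z²)/(2L)=-0.4360
  θ2 = atan2(B,A) + arccos(C/0.6114) = 1.0471
φ3=240.0° → target in arm frame (-0.0469, -0.0270)
  A=0.2469, B=-0.5919, C=(l²−L²−A²−y'²−z²)/(2L)=-0.5401
  θ3 = atan2(B,A) + arccos(C/0.6413) = 1.3964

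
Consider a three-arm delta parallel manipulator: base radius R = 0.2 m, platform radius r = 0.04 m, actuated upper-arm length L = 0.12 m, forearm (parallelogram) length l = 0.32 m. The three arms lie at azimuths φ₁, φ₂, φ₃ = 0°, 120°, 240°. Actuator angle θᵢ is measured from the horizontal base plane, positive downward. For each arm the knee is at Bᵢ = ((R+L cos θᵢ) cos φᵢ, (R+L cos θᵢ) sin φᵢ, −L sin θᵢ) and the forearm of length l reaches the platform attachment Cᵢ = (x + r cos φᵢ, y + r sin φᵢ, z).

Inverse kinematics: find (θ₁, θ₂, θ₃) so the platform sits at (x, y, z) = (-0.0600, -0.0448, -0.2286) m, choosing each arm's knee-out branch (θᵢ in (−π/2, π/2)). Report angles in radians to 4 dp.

rotate P by −φ1: (-0.0600, -0.0448, -0.2286)
  A=0.2200, B=-0.2286, C=(l²−L²−A²−y'²−z²)/(2L)=-0.0611
  √(A²+B²)=0.3173;  θ1 = -0.8046+1.7646 ≈ 0.9600
φ2=120.0° → target in arm frame (-0.0088, 0.0744)
  A cos θ + B sin θ = C:  0.1688·cos θ + -0.2286·sin θ = 0.0072
  √(A²+B²)=0.2842;  θ2 = -0.9348+1.5456 ≈ 0.6108
rotate P by −φ3: (0.0688, -0.0296, -0.2286)
  A=0.0912, B=-0.2286, C=(l²−L²−A²−y'²−z²)/(2L)=0.1106
  θ3 = atan2(B,A) + arccos(C/0.2461) = -0.0866

θ₁ = 0.9600, θ₂ = 0.6108, θ₃ = -0.0866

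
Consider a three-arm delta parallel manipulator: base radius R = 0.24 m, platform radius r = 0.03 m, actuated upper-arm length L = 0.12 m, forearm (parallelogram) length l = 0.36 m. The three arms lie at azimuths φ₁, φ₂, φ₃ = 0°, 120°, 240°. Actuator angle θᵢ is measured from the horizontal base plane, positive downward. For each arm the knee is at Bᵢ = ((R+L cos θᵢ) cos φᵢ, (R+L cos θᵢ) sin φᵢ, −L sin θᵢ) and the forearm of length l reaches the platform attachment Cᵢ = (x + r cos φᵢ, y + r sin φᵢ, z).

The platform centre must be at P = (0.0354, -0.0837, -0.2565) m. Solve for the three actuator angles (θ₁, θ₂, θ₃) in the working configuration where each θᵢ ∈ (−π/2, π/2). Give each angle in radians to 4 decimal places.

arm 1 (φ=0.0°): x'=0.0354, y'=-0.0837
  e−x'=0.1746;  (l²−L²−(e−x')²−y'²−z²)/2L = 0.0497
  √(A²+B²)=0.3103;  θ1 = -0.9731+1.4101 ≈ 0.4369
φ2=120.0° → target in arm frame (-0.0902, 0.0112)
  e−x'=0.3002;  (l²−L²−(e−x')²−y'²−z²)/2L = -0.1701
  γ=atan2(-0.2565,0.3002)=-0.7071;  ψ=arccos(-0.4309)=2.0162;  θ2=γ+ψ≈1.3092
arm 3 (φ=240.0°): x'=0.0548, y'=0.0725
  A cos θ + B sin θ = C:  0.1552·cos θ + -0.2565·sin θ = 0.0836
  θ3 = atan2(B,A) + arccos(C/0.2998) = 0.2617

θ₁ = 0.4369, θ₂ = 1.3092, θ₃ = 0.2617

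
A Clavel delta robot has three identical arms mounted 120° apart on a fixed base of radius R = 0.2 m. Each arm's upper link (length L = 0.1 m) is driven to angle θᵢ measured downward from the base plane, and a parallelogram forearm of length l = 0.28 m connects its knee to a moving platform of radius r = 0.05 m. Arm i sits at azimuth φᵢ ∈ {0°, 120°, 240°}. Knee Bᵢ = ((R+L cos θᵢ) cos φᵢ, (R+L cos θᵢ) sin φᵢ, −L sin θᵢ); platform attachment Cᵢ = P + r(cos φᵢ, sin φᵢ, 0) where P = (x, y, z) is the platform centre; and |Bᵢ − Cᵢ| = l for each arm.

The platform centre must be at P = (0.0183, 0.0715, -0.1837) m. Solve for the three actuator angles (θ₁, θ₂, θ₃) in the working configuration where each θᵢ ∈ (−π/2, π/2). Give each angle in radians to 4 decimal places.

rotate P by −φ1: (0.0183, 0.0715, -0.1837)
  e−x'=0.1317;  (l²−L²−(e−x')²−y'²−z²)/2L = 0.0610
  θ1 = atan2(B,A) + arccos(C/0.2260) = 0.3488
rotate P by −φ2: (0.0528, -0.0516, -0.1837)
  A cos θ + B sin θ = C:  0.0972·cos θ + -0.1837·sin θ = 0.1127
  γ=atan2(-0.1837,0.0972)=-1.0840;  ψ=arccos(0.5422)=0.9977;  θ2=γ+ψ≈-0.0862
φ3=240.0° → target in arm frame (-0.0711, -0.0199)
  A=0.2211, B=-0.1837, C=(l²−L²−A²−y'²−z²)/(2L)=-0.0731
  √(A²+B²)=0.2874;  θ3 = -0.6933+1.8278 ≈ 1.1345

θ₁ = 0.3488, θ₂ = -0.0862, θ₃ = 1.1345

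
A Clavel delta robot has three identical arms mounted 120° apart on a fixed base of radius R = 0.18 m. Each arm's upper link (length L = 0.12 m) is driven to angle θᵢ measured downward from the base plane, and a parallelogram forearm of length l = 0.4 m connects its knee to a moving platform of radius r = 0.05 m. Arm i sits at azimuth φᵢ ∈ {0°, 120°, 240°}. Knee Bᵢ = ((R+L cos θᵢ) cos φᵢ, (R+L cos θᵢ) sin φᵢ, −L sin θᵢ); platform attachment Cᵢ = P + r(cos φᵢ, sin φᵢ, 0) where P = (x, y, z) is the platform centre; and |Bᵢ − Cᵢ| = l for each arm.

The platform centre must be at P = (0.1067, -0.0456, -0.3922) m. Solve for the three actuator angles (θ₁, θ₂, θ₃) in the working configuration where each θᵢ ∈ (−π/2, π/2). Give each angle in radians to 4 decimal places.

rotate P by −φ1: (0.1067, -0.0456, -0.3922)
  e−x'=0.0233;  (l²−L²−(e−x')²−y'²−z²)/2L = -0.0452
  √(A²+B²)=0.3929;  θ1 = -1.5115+1.6860 ≈ 0.1746
arm 2 (φ=120.0°): x'=-0.0928, y'=-0.0696
  e−x'=0.2228;  (l²−L²−(e−x')²−y'²−z²)/2L = -0.2613
  √(A²+B²)=0.4511;  θ2 = -1.0541+2.1888 ≈ 1.1347
arm 3 (φ=240.0°): x'=-0.0139, y'=0.1152
  A cos θ + B sin θ = C:  0.1439·cos θ + -0.3922·sin θ = -0.1758
  γ=atan2(-0.3922,0.1439)=-1.2192;  ψ=arccos(-0.4208)=2.0051;  θ3=γ+ψ≈0.7859

θ₁ = 0.1746, θ₂ = 1.1347, θ₃ = 0.7859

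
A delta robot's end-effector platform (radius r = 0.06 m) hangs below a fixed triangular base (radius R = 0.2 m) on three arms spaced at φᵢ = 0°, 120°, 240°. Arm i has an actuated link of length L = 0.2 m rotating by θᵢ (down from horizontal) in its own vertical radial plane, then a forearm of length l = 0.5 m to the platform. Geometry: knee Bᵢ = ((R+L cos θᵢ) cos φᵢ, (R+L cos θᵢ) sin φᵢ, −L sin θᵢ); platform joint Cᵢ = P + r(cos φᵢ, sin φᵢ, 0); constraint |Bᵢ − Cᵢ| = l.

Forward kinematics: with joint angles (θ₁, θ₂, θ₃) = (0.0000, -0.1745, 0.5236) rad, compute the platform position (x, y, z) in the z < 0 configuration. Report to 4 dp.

(0.0309, 0.0976, -0.3807)

S1 = (0.3400·cos0.0°, 0.3400·sin0.0°, 0.0000) = (0.3400, 0.0000, 0.0000)
arm 2 at φ=120.0°: e+L cos θ2 = 0.3370;  S2 = (-0.1685, 0.2918, 0.0347)
arm 3 at φ=240.0°: e+L cos θ3 = 0.3132;  S3 = (-0.1566, -0.2712, -0.1000)
eliminate P² terms by subtracting sphere 1 from 2 and 3
linear system: -1.0170x+0.5836y = -0.0009−0.0694z; -0.9932x+-0.5425y = -0.0075−-0.2000z
Cramer: x(z) = 0.0043-0.0699z;  y(z) = 0.0060-0.2407z
into |P−S₁|² = l²: 1.0628z² + 0.0440z + -0.1373 = 0;  Δ = 0.5855;  z = -0.3807 or 0.3392 → z<0 root = -0.3807
x = 0.0309, y = 0.0976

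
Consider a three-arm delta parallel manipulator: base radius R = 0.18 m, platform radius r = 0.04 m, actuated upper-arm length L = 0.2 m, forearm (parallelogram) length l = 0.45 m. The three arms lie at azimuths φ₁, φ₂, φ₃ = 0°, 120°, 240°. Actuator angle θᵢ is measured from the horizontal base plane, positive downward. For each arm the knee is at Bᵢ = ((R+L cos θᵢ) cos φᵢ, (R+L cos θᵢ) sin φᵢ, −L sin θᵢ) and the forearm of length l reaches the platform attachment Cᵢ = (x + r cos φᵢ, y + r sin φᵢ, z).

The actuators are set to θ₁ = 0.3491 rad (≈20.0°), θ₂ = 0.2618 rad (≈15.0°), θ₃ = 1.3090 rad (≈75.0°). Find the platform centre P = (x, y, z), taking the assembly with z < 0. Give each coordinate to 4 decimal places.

φ1=0.0°: virtual centre (0.3279, 0.0000, -0.0684), radius l
φ2=120.0°: virtual centre (-0.1666, 0.2885, -0.0518), radius l
arm 3 at φ=240.0°: (R−r)+L cos θ3 = 0.1918;  O3 = (-0.0959, -0.1661, -0.1932)
|O₂|²−|O₁|² = 0.0015;  |O₃|²−|O₁|² = -0.0381
plane₁₂: -0.9891x+0.5771y+0.0333z = 0.0015
Cramer: x(z) = 0.0263-0.1626z;  y(z) = 0.0476-0.3364z
sphere 1 gives Az²+Bz+C=0 with A=1.1396, B=0.2029, C=-0.1046;  B²−4AC=0.5178;  roots -0.4047, 0.2267;  negative root z = -0.4047
x = 0.0921, y = 0.1838

(0.0921, 0.1838, -0.4047)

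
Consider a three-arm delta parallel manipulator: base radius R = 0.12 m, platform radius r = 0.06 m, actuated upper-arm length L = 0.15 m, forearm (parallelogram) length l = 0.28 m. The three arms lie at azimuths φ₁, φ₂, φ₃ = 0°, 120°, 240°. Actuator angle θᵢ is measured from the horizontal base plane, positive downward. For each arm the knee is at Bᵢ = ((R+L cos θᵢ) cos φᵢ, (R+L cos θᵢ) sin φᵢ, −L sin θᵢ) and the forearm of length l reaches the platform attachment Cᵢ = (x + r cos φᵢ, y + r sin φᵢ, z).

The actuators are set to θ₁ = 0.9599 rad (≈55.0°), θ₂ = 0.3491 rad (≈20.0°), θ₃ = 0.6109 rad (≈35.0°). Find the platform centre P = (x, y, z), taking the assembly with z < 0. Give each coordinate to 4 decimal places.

φ1=0.0°: virtual centre (0.1460, 0.0000, -0.1229), radius l
arm 2 at φ=120.0°: (R−r)+L cos θ2 = 0.2010;  S2 = (-0.1005, 0.1740, -0.0513)
arm 3 at φ=240.0°: (R−r)+L cos θ3 = 0.1829;  S3 = (-0.0914, -0.1584, -0.0860)
|S₂|²−|S₁|² = 0.0066;  |S₃|²−|S₁|² = 0.0044
linear system: -0.4930x+0.3481y = 0.0066−0.1431z; -0.4750x+-0.3167y = 0.0044−0.0737z
det = 0.3215;  x = -0.0113+0.2208z,  y = 0.0030+-0.0985z
into |P−S₁|² = l²: 1.0584z² + 0.1757z + -0.0385 = 0;  Δ = 0.1941;  z = -0.2911 or 0.1251 → z<0 root = -0.2911
x = -0.0755, y = 0.0316

(-0.0755, 0.0316, -0.2911)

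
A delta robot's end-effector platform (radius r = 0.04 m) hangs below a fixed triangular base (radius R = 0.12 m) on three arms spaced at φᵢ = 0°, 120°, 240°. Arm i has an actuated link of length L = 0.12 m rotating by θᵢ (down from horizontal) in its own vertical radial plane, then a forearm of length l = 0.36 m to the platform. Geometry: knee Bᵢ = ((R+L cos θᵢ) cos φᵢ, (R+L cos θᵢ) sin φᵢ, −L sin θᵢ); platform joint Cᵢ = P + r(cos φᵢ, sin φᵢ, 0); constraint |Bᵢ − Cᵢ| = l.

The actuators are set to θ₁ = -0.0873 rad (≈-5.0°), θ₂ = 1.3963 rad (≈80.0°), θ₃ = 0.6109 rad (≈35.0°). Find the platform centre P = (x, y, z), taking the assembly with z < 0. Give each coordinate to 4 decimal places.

arm 1 at φ=0.0°: (R−r)+L cos θ1 = 0.1995;  centre 1 = (0.1995, 0.0000, 0.0105)
φ2=120.0°: virtual centre (-0.0504, 0.0873, -0.1182), radius l
φ3=240.0°: virtual centre (-0.0891, -0.1544, -0.0688), radius l
|centre ₂|²−|centre ₁|² = -0.0158;  |centre ₃|²−|centre ₁|² = -0.0034
plane₁₂: -0.4999x+0.1746y+-0.2573z = -0.0158
det = 0.2552;  x = 0.0214+-0.4198z,  y = -0.0291+0.2714z
into |P−centre ₁|² = l²: 1.2499z² + 0.1128z + -0.0969 = 0;  Δ = 0.4973;  z = -0.3272 or 0.2370 → z<0 root = -0.3272
x = 0.1588, y = -0.1179

(0.1588, -0.1179, -0.3272)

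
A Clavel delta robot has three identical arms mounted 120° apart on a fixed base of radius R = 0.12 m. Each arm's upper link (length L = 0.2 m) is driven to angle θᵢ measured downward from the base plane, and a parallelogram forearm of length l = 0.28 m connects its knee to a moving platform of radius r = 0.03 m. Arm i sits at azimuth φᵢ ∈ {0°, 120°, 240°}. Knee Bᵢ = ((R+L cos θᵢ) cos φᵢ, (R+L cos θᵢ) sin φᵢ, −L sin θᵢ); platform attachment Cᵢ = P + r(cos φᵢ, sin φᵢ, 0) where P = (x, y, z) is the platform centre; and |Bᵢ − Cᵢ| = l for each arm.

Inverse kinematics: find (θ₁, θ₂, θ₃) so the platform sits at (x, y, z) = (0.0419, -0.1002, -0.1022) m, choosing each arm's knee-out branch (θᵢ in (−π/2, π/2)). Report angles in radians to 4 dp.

θ₁ = 0.0873, θ₂ = 1.2214, θ₃ = -0.2615

arm 1 (φ=0.0°): x'=0.0419, y'=-0.1002
  A cos θ + B sin θ = C:  0.0481·cos θ + -0.1022·sin θ = 0.0390
  γ=atan2(-0.1022,0.0481)=-1.1309;  ψ=arccos(0.3453)=1.2182;  θ1=γ+ψ≈0.0873
rotate P by −φ2: (-0.1077, 0.0138, -0.1022)
  A=0.1977, B=-0.1022, C=(l²−L²−A²−y'²−z²)/(2L)=-0.0283
  θ2 = atan2(B,A) + arccos(C/0.2226) = 1.2214
φ3=240.0° → target in arm frame (0.0658, 0.0864)
  e−x'=0.0242;  (l²−L²−(e−x')²−y'²−z²)/2L = 0.0498
  θ3 = atan2(B,A) + arccos(C/0.1050) = -0.2615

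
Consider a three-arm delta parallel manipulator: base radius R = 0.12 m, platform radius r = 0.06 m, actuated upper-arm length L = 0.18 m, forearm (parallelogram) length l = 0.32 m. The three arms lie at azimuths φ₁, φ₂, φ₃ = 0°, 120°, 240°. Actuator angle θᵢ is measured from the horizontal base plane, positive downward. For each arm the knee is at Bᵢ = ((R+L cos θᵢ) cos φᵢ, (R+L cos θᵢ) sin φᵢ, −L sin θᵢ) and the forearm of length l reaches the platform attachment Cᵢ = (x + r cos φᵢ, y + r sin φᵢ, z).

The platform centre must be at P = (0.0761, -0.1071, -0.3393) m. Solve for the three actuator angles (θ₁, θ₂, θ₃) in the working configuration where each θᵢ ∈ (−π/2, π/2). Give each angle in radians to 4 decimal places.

θ₁ = 0.4361, θ₂ = 1.1345, θ₃ = 0.5236

φ1=0.0° → target in arm frame (0.0761, -0.1071)
  A cos θ + B sin θ = C:  -0.0161·cos θ + -0.3393·sin θ = -0.1579
  γ=atan2(-0.3393,-0.0161)=-1.6182;  ψ=arccos(-0.4649)=2.0544;  θ1=γ+ψ≈0.4361
rotate P by −φ2: (-0.1308, -0.0124, -0.3393)
  e−x'=0.1908;  (l²−L²−(e−x')²−y'²−z²)/2L = -0.2269
  θ2 = atan2(B,A) + arccos(C/0.3893) = 1.1345
φ3=240.0° → target in arm frame (0.0547, 0.1195)
  A cos θ + B sin θ = C:  0.0053·cos θ + -0.3393·sin θ = -0.1651
  √(A²+B²)=0.3393;  θ3 = -1.5552+2.0788 ≈ 0.5236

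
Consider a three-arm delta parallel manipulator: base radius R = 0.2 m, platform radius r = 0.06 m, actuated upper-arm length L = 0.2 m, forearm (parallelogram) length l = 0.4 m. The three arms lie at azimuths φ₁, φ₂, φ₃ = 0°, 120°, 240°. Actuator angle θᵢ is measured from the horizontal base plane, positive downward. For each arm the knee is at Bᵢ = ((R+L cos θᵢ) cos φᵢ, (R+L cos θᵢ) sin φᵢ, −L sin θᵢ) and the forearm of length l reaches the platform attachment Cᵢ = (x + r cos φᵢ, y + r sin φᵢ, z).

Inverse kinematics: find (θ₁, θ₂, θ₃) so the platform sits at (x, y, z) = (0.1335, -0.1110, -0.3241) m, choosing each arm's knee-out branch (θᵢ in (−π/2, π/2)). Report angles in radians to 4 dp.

θ₁ = 0.0000, θ₂ = 1.2218, θ₃ = 0.5240

φ1=0.0° → target in arm frame (0.1335, -0.1110)
  A=0.0065, B=-0.3241, C=(l²−L²−A²−y'²−z²)/(2L)=0.0065
  θ1 = atan2(B,A) + arccos(C/0.3242) = 0.0000
rotate P by −φ2: (-0.1629, -0.0601, -0.3241)
  A cos θ + B sin θ = C:  0.3029·cos θ + -0.3241·sin θ = -0.2010
  θ2 = atan2(B,A) + arccos(C/0.4436) = 1.2218
rotate P by −φ3: (0.0294, 0.1711, -0.3241)
  e−x'=0.1106;  (l²−L²−(e−x')²−y'²−z²)/2L = -0.0664
  √(A²+B²)=0.3425;  θ3 = -1.2419+1.7659 ≈ 0.5240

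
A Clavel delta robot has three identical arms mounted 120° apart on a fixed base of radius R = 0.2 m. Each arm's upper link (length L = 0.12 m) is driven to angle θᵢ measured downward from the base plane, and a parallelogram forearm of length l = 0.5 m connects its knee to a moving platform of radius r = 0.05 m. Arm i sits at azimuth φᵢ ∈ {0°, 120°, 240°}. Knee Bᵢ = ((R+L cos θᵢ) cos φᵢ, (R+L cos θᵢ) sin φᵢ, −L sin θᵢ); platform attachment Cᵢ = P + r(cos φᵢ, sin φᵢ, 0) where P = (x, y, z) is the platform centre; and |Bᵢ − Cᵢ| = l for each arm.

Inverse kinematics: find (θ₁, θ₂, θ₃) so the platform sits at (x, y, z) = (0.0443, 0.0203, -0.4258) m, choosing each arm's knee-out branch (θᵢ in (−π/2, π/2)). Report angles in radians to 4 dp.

θ₁ = -0.1743, θ₂ = 0.0873, θ₃ = 0.2621

φ1=0.0° → target in arm frame (0.0443, 0.0203)
  A=0.1057, B=-0.4258, C=(l²−L²−A²−y'²−z²)/(2L)=0.1780
  γ=atan2(-0.4258,0.1057)=-1.3275;  ψ=arccos(0.4056)=1.1531;  θ1=γ+ψ≈-0.1743
φ2=120.0° → target in arm frame (-0.0046, -0.0485)
  A=0.1546, B=-0.4258, C=(l²−L²−A²−y'²−z²)/(2L)=0.1169
  √(A²+B²)=0.4530;  θ2 = -1.2226+1.3098 ≈ 0.0873
φ3=240.0° → target in arm frame (-0.0397, 0.0282)
  A cos θ + B sin θ = C:  0.1897·cos θ + -0.4258·sin θ = 0.0729
  √(A²+B²)=0.4662;  θ3 = -1.1516+1.4137 ≈ 0.2621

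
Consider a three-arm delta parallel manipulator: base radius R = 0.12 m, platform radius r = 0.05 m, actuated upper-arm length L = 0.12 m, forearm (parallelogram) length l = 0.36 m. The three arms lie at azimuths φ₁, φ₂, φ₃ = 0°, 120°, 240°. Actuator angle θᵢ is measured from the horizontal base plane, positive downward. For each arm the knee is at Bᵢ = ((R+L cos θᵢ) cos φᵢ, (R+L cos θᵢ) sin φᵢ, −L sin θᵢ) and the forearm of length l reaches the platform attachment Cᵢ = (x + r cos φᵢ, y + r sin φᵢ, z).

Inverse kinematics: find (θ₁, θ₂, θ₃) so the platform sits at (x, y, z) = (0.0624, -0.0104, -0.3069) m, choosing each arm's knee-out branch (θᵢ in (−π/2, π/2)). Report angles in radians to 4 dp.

arm 1 (φ=0.0°): x'=0.0624, y'=-0.0104
  e−x'=0.0076;  (l²−L²−(e−x')²−y'²−z²)/2L = 0.0869
  θ1 = atan2(B,A) + arccos(C/0.3070) = -0.2621
φ2=120.0° → target in arm frame (-0.0402, -0.0488)
  e−x'=0.1102;  (l²−L²−(e−x')²−y'²−z²)/2L = 0.0270
  √(A²+B²)=0.3261;  θ2 = -1.2260+1.4879 ≈ 0.2618
arm 3 (φ=240.0°): x'=-0.0222, y'=0.0592
  e−x'=0.0922;  (l²−L²−(e−x')²−y'²−z²)/2L = 0.0375
  θ3 = atan2(B,A) + arccos(C/0.3204) = 0.1745

θ₁ = -0.2621, θ₂ = 0.2618, θ₃ = 0.1745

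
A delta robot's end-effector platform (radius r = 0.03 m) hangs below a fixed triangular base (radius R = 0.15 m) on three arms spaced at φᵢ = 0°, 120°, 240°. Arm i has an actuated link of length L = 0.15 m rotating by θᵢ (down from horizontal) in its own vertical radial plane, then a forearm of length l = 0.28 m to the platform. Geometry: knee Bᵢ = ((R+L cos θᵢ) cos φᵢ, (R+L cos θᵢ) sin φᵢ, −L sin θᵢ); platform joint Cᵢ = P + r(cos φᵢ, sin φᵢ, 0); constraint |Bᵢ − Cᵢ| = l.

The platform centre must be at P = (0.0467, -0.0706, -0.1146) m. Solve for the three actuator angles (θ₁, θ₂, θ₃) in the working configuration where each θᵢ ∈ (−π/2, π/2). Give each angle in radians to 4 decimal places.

θ₁ = -0.3485, θ₂ = 1.0469, θ₃ = -0.1750

arm 1 (φ=0.0°): x'=0.0467, y'=-0.0706
  A cos θ + B sin θ = C:  0.0733·cos θ + -0.1146·sin θ = 0.1080
  √(A²+B²)=0.1360;  θ1 = -1.0018+0.6532 ≈ -0.3485
arm 2 (φ=120.0°): x'=-0.0845, y'=-0.0051
  A cos θ + B sin θ = C:  0.2045·cos θ + -0.1146·sin θ = 0.0031
  θ2 = atan2(B,A) + arccos(C/0.2344) = 1.0469
rotate P by −φ3: (0.0378, 0.0757, -0.1146)
  e−x'=0.0822;  (l²−L²−(e−x')²−y'²−z²)/2L = 0.1009
  √(A²+B²)=0.1410;  θ3 = -0.9485+0.7735 ≈ -0.1750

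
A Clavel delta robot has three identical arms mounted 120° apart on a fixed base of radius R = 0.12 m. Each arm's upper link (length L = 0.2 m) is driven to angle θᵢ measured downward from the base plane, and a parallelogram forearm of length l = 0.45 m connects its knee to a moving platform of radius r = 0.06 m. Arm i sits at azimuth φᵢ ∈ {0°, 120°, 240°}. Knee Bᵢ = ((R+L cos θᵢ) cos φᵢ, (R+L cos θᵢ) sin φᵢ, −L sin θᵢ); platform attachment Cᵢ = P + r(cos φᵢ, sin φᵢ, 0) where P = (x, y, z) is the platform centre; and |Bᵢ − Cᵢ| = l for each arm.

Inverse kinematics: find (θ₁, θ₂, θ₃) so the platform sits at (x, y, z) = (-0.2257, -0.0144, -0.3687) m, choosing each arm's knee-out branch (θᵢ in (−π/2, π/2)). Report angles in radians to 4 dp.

θ₁ = 0.9600, θ₂ = -0.0001, θ₃ = -0.0874

rotate P by −φ1: (-0.2257, -0.0144, -0.3687)
  e−x'=0.2857;  (l²−L²−(e−x')²−y'²−z²)/2L = -0.1382
  √(A²+B²)=0.4664;  θ1 = -0.9116+1.8716 ≈ 0.9600
φ2=120.0° → target in arm frame (0.1004, 0.2027)
  A=-0.0404, B=-0.3687, C=(l²−L²−A²−y'²−z²)/(2L)=-0.0404
  γ=atan2(-0.3687,-0.0404)=-1.6799;  ψ=arccos(-0.1088)=1.6798;  θ2=γ+ψ≈-0.0001
rotate P by −φ3: (0.1253, -0.1883, -0.3687)
  A=-0.0653, B=-0.3687, C=(l²−L²−A²−y'²−z²)/(2L)=-0.0329
  √(A²+B²)=0.3744;  θ3 = -1.7461+1.6587 ≈ -0.0874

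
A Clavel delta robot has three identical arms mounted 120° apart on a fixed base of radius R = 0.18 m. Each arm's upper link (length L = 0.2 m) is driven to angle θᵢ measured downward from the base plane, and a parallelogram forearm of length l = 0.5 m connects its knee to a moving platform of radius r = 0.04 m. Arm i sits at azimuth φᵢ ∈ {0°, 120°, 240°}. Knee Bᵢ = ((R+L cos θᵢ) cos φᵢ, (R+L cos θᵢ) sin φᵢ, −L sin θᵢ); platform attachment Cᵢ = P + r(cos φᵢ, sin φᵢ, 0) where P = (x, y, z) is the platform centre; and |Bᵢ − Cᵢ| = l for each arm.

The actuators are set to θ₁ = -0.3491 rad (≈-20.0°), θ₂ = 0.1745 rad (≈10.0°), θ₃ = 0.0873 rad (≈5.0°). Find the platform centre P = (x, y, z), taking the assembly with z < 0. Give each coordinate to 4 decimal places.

(0.0650, -0.0112, -0.3567)

arm 1 at φ=0.0°: ρ1 = 0.3279;  S1 = (0.3279, 0.0000, 0.0684)
S2 = (0.3370·cos120.0°, 0.3370·sin120.0°, -0.0347) = (-0.1685, 0.2918, -0.0347)
φ3=240.0°: virtual centre (-0.1696, -0.2938, -0.0174), radius l
eliminate P² terms by subtracting sphere 1 from 2 and 3
plane₁₂: -0.9928x+0.5836y+-0.2063z = 0.0025
Cramer: x(z) = -0.0029-0.1902z;  y(z) = -0.0005+0.0299z
sphere 1 gives Az²+Bz+C=0 with A=1.0371, B=-0.0110, C=-0.1359;  B²−4AC=0.5638;  roots -0.3567, 0.3673;  negative root z = -0.3567
x = 0.0650, y = -0.0112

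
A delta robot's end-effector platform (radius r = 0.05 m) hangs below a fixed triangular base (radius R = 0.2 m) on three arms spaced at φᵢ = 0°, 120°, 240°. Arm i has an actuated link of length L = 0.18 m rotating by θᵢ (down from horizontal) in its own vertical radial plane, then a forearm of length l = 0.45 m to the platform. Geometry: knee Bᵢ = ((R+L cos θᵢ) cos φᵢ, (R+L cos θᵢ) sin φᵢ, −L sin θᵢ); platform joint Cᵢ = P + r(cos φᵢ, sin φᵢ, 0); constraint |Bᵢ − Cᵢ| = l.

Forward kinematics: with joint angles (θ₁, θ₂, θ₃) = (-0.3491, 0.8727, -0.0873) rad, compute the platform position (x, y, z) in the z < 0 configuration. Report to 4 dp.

centre 1 = (0.3191·cos0.0°, 0.3191·sin0.0°, 0.0616) = (0.3191, 0.0000, 0.0616)
centre 2 = (0.2657·cos120.0°, 0.2657·sin120.0°, -0.1379) = (-0.1328, 0.2301, -0.1379)
arm 3 at φ=240.0°: (R−r)+L cos θ3 = 0.3293;  centre 3 = (-0.1647, -0.2852, 0.0157)
eliminate P² terms by subtracting sphere 1 from 2 and 3
linear system: -0.9040x+0.4602y = -0.0160−-0.3989z; -0.9676x+-0.5704y = 0.0031−-0.0918z
Cramer: x(z) = 0.0081-0.2807z;  y(z) = -0.0190+0.3154z
quadratic in z: (1.1783)z²+(0.0395)z+(-0.1016)=0, √Δ=0.6930 → z ∈ {-0.3109, 0.2773}; z = -0.3109 (taking z<0)
x = 0.0953, y = -0.1171

(0.0953, -0.1171, -0.3109)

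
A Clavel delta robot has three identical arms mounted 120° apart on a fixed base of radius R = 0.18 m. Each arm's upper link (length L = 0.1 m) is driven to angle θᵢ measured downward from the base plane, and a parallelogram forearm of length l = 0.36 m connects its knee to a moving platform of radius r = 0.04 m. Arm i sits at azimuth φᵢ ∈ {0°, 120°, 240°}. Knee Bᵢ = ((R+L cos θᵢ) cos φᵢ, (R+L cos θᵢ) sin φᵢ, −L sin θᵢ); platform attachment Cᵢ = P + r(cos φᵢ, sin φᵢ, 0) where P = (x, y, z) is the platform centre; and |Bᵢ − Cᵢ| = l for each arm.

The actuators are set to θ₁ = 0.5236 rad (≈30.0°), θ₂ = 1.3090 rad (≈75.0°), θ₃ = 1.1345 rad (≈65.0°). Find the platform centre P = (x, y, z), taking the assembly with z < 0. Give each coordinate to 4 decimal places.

(0.0762, -0.0171, -0.3766)

φ1=0.0°: virtual centre (0.2266, 0.0000, -0.0500), radius l
arm 2 at φ=120.0°: e+L cos θ2 = 0.1659;  O2 = (-0.0829, 0.1437, -0.0966)
O3 = (0.1823·cos240.0°, 0.1823·sin240.0°, -0.0906) = (-0.0911, -0.1578, -0.0906)
eliminate P² terms by subtracting sphere 1 from 2 and 3
plane₁₂: -0.6191x+0.2873y+-0.0932z = -0.0170
Cramer: x(z) = 0.0236-0.1396z;  y(z) = -0.0082+0.0236z
into |P−O₁|² = l²: 1.0200z² + 0.1563z + -0.0858 = 0;  Δ = 0.3746;  z = -0.3766 or 0.2234 → z<0 root = -0.3766
x = 0.0762, y = -0.0171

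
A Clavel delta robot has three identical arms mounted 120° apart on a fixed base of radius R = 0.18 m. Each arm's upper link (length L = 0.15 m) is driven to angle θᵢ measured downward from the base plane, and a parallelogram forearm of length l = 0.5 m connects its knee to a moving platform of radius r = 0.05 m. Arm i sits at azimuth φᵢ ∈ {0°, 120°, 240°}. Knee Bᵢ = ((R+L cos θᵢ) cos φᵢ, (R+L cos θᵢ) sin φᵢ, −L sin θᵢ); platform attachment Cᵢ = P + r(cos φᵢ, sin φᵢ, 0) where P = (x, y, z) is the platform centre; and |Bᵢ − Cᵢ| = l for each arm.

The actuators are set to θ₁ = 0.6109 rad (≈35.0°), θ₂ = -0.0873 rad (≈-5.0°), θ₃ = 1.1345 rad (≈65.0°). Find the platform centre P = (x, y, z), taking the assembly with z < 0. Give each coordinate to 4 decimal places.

φ1=0.0°: virtual centre (0.2529, 0.0000, -0.0860), radius l
φ2=120.0°: virtual centre (-0.1397, 0.2420, 0.0131), radius l
O3 = (0.1934·cos240.0°, 0.1934·sin240.0°, -0.1359) = (-0.0967, -0.1675, -0.1359)
subtract pairs → two planes through P
linear system: -0.7852x+0.4840y = 0.0069−0.1982z; -0.6991x+-0.3350y = -0.0155−-0.0998z
det = 0.6014;  x = 0.0086+0.0301z,  y = 0.0282+-0.3608z
quadratic in z: (1.1311)z²+(0.1370)z+(-0.1821)=0, √Δ=0.9180 → z ∈ {-0.4664, 0.3453}; z = -0.4664 (taking z<0)
x = -0.0054, y = 0.1965

(-0.0054, 0.1965, -0.4664)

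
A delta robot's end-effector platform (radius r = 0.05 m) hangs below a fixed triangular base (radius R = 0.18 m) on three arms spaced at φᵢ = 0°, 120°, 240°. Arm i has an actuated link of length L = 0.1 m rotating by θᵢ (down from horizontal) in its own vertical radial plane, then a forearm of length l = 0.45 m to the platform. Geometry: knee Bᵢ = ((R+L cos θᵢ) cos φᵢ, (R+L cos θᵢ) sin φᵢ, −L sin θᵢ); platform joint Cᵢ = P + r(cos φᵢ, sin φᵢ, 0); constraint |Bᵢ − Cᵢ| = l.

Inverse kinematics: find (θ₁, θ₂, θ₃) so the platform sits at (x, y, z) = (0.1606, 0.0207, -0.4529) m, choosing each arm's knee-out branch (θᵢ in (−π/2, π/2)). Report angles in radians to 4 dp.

θ₁ = 0.0872, θ₂ = 1.2217, θ₃ = 1.3963

rotate P by −φ1: (0.1606, 0.0207, -0.4529)
  A cos θ + B sin θ = C:  -0.0306·cos θ + -0.4529·sin θ = -0.0699
  γ=atan2(-0.4529,-0.0306)=-1.6383;  ψ=arccos(-0.1540)=1.7254;  θ1=γ+ψ≈0.0872
φ2=120.0° → target in arm frame (-0.0624, -0.1494)
  e−x'=0.1924;  (l²−L²−(e−x')²−y'²−z²)/2L = -0.3598
  √(A²+B²)=0.4921;  θ2 = -1.1691+2.3908 ≈ 1.2217
φ3=240.0° → target in arm frame (-0.0982, 0.1287)
  A=0.2282, B=-0.4529, C=(l²−L²−A²−y'²−z²)/(2L)=-0.4064
  γ=atan2(-0.4529,0.2282)=-1.1040;  ψ=arccos(-0.8013)=2.5003;  θ3=γ+ψ≈1.3963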